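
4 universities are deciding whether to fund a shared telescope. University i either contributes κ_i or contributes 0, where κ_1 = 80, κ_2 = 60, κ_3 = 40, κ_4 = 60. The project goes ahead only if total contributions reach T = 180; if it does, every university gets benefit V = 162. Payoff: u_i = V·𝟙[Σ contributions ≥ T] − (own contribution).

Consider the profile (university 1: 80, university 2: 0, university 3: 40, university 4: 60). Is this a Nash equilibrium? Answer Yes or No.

Yes

Total = 180 ≥ 180: provided.
University 1 (pledges 80, payoff 82): dropping to 0 → total 100, payoff 0. No gain.
University 2 (pledges 0, payoff 162): pledging 60 → total 240, payoff 102. No gain.
University 3 (pledges 40, payoff 122): dropping to 0 → total 140, payoff 0. No gain.
University 4 (pledges 60, payoff 102): dropping to 0 → total 120, payoff 0. No gain.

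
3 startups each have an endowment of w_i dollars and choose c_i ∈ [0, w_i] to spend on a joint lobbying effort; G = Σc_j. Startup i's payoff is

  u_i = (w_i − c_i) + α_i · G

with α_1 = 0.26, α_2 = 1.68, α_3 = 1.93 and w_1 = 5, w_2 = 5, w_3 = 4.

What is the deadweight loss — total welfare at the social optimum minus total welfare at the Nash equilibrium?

14.35

∂u_i/∂c_i = α_i − 1, so startup i contributes w_i if α_i > 1, else 0.
α_i > 1 for i ∈ {2, 3}; NE contributions (0, 5, 4), G = 9.
W^NE = Σw_i − G^NE + (Σα_i)·G^NE = 14 + 2.87·9 = 39.83.
Planner: ∂(Σu_j)/∂c_i = Σα_j − 1 = 2.87 > 0, so everyone contributes w_i; G^SO = 14, W^SO = 14 + 2.87·14 = 54.18.
Deadweight loss = 14.35.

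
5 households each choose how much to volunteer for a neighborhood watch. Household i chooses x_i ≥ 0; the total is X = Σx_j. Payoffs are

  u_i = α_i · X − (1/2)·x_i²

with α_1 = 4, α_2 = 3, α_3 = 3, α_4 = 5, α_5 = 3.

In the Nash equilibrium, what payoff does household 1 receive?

64

Household i's FOC: ∂u_i/∂x_i = α_i − x_i = 0, so x_i* = α_i.
NE contributions = (4, 3, 3, 5, 3); X = 18.
u_1 = α_1·X − ½·(x_1)² = 4·18 − ½·4² = 64.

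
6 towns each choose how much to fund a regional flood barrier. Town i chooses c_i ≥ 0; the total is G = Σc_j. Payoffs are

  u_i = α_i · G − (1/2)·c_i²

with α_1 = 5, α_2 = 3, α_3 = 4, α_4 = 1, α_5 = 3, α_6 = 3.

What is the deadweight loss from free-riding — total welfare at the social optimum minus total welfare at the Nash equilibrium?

756.5

Town i's FOC: ∂u_i/∂c_i = α_i − c_i = 0, so c_i* = α_i.
NE contributions = (5, 3, 4, 1, 3, 3); G = 19.
W^NE = (Σα)·G − ½Σα_i² = 19² − ½·69 = 326.5.
Planner sets c_i = Σα_j = 19 for every i, so G^SO = 6·19 = 114.
W^SO = (Σα)·G^SO − ½·6·(Σα)² = (6/2)·19² = 1083.
Deadweight loss = W^SO − W^NE = 756.5.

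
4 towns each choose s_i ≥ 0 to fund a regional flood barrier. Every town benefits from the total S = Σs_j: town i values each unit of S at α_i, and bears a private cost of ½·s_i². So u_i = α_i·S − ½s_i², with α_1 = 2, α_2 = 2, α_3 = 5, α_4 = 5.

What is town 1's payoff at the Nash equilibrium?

Town i's FOC: ∂u_i/∂s_i = α_i − s_i = 0, so s_i* = α_i.
NE contributions = (2, 2, 5, 5); S = 14.
u_1 = α_1·S − ½·(s_1)² = 2·14 − ½·2² = 26.

26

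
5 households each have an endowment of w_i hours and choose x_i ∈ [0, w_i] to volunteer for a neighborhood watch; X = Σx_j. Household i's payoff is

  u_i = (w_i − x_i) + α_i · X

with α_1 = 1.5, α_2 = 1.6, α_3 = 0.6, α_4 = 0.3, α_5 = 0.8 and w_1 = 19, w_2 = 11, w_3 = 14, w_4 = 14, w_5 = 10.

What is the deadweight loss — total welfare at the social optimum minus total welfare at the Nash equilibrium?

∂u_i/∂x_i = α_i − 1, so household i contributes w_i if α_i > 1, else 0.
α_i > 1 for i ∈ {1, 2}; NE contributions (19, 11, 0, 0, 0), X = 30.
W^NE = Σw_i − X^NE + (Σα_i)·X^NE = 68 + 3.8·30 = 182.
Planner: ∂(Σu_j)/∂x_i = Σα_j − 1 = 3.8 > 0, so everyone contributes w_i; X^SO = 68, W^SO = 68 + 3.8·68 = 326.4.
Deadweight loss = 144.4.

144.4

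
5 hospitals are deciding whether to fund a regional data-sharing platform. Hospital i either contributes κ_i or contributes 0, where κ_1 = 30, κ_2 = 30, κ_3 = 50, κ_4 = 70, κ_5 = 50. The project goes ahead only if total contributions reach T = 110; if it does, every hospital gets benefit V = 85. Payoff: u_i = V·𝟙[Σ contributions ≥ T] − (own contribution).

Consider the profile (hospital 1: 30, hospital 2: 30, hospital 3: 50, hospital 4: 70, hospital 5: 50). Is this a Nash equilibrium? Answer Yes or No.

No

Total = 230 ≥ 110: provided.
Hospital 1 (pledges 30, payoff 55): dropping to 0 → total 200, payoff 85. Profitable deviation.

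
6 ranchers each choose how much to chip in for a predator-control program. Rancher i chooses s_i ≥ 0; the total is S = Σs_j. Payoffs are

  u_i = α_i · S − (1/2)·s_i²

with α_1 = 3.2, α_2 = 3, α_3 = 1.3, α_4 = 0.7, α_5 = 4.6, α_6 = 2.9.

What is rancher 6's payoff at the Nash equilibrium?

41.325

Rancher i's FOC: ∂u_i/∂s_i = α_i − s_i = 0, so s_i* = α_i.
NE contributions = (3.2, 3, 1.3, 0.7, 4.6, 2.9); S = 15.7.
u_6 = α_6·S − ½·(s_6)² = 2.9·15.7 − ½·2.9² = 41.325.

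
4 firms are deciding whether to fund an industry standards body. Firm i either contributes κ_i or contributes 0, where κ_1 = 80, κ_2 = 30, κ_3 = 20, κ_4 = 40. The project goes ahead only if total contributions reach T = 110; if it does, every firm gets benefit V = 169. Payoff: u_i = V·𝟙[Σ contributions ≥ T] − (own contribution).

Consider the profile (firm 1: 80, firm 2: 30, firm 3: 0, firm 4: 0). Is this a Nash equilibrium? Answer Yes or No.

Yes

Total = 110 ≥ 110: provided.
Firm 1 (pledges 80, payoff 89): dropping to 0 → total 30, payoff 0. No gain.
Firm 2 (pledges 30, payoff 139): dropping to 0 → total 80, payoff 0. No gain.
Firm 3 (pledges 0, payoff 169): pledging 20 → total 130, payoff 149. No gain.
Firm 4 (pledges 0, payoff 169): pledging 40 → total 150, payoff 129. No gain.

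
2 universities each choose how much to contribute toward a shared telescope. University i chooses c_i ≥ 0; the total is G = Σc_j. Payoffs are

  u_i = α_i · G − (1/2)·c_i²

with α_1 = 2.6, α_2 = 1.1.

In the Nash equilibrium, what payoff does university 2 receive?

University i's FOC: ∂u_i/∂c_i = α_i − c_i = 0, so c_i* = α_i.
NE contributions = (2.6, 1.1); G = 3.7.
u_2 = α_2·G − ½·(c_2)² = 1.1·3.7 − ½·1.1² = 3.465.

3.465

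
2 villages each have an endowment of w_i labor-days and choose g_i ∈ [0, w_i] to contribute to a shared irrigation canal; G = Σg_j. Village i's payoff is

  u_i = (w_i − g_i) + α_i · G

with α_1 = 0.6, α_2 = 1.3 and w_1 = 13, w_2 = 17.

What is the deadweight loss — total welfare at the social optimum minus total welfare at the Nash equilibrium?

11.7

∂u_i/∂g_i = α_i − 1, so village i contributes w_i if α_i > 1, else 0.
α_i > 1 for i ∈ {2}; NE contributions (0, 17), G = 17.
W^NE = Σw_i − G^NE + (Σα_i)·G^NE = 30 + 0.9·17 = 45.3.
Planner: ∂(Σu_j)/∂g_i = Σα_j − 1 = 0.9 > 0, so everyone contributes w_i; G^SO = 30, W^SO = 30 + 0.9·30 = 57.
Deadweight loss = 11.7.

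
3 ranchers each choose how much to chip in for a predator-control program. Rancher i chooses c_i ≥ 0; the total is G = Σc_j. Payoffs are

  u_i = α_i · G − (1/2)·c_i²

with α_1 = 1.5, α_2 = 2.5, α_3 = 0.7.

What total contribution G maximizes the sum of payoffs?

Planner FOC: ∂(Σu_j)/∂c_i = (Σα_j) − c_i = 0, so c_i^SO = Σα_j = 4.7 for every i; G^SO = 14.1.

14.1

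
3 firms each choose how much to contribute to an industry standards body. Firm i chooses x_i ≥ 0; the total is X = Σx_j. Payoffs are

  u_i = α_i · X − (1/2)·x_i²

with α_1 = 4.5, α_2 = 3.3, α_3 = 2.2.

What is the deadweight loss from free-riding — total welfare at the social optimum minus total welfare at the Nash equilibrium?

67.99

Firm i's FOC: ∂u_i/∂x_i = α_i − x_i = 0, so x_i* = α_i.
NE contributions = (4.5, 3.3, 2.2); X = 10.
W^NE = (Σα)·X − ½Σα_i² = 10² − ½·35.98 = 82.01.
Planner sets x_i = Σα_j = 10 for every i, so X^SO = 3·10 = 30.
W^SO = (Σα)·X^SO − ½·3·(Σα)² = (3/2)·10² = 150.
Deadweight loss = W^SO − W^NE = 67.99.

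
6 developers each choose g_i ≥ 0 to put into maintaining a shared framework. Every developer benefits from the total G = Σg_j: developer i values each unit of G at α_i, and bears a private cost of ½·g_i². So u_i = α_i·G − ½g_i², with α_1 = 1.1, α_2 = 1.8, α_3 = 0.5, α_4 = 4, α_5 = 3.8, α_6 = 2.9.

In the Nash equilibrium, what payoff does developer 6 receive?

Developer i's FOC: ∂u_i/∂g_i = α_i − g_i = 0, so g_i* = α_i.
NE contributions = (1.1, 1.8, 0.5, 4, 3.8, 2.9); G = 14.1.
u_6 = α_6·G − ½·(g_6)² = 2.9·14.1 − ½·2.9² = 36.685.

36.685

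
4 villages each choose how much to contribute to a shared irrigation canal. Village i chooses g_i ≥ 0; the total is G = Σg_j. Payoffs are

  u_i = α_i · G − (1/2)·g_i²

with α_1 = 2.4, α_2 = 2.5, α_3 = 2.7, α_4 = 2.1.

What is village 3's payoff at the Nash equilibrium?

Village i's FOC: ∂u_i/∂g_i = α_i − g_i = 0, so g_i* = α_i.
NE contributions = (2.4, 2.5, 2.7, 2.1); G = 9.7.
u_3 = α_3·G − ½·(g_3)² = 2.7·9.7 − ½·2.7² = 22.545.

22.545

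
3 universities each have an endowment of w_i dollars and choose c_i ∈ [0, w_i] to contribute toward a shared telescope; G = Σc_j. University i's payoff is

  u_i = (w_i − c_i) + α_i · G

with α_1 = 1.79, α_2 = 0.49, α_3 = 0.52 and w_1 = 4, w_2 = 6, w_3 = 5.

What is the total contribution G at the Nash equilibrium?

4

∂u_i/∂c_i = α_i − 1, so university i contributes w_i if α_i > 1, else 0.
α_i > 1 for i ∈ {1}; NE contributions (4, 0, 0), G = 4.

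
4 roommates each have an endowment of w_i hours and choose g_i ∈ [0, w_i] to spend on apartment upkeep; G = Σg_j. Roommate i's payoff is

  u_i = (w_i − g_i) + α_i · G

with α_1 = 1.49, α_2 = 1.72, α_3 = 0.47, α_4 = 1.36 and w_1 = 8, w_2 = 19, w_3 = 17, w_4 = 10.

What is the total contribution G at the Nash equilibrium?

37

∂u_i/∂g_i = α_i − 1, so roommate i contributes w_i if α_i > 1, else 0.
α_i > 1 for i ∈ {1, 2, 4}; NE contributions (8, 19, 0, 10), G = 37.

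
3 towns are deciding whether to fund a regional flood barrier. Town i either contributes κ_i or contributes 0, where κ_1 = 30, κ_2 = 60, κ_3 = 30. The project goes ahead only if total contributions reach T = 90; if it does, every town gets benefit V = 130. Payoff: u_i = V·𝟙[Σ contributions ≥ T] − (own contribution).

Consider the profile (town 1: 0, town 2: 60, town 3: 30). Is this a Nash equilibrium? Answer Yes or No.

Yes

Total = 90 ≥ 90: provided.
Town 1 (pledges 0, payoff 130): pledging 30 → total 120, payoff 100. No gain.
Town 2 (pledges 60, payoff 70): dropping to 0 → total 30, payoff 0. No gain.
Town 3 (pledges 30, payoff 100): dropping to 0 → total 60, payoff 0. No gain.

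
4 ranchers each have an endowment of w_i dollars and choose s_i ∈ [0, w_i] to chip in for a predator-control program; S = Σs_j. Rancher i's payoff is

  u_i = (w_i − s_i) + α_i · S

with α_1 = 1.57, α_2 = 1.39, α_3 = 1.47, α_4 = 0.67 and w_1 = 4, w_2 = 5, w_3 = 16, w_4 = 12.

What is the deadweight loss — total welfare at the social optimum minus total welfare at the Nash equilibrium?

49.2

∂u_i/∂s_i = α_i − 1, so rancher i contributes w_i if α_i > 1, else 0.
α_i > 1 for i ∈ {1, 2, 3}; NE contributions (4, 5, 16, 0), S = 25.
W^NE = Σw_i − S^NE + (Σα_i)·S^NE = 37 + 4.1·25 = 139.5.
Planner: ∂(Σu_j)/∂s_i = Σα_j − 1 = 4.1 > 0, so everyone contributes w_i; S^SO = 37, W^SO = 37 + 4.1·37 = 188.7.
Deadweight loss = 49.2.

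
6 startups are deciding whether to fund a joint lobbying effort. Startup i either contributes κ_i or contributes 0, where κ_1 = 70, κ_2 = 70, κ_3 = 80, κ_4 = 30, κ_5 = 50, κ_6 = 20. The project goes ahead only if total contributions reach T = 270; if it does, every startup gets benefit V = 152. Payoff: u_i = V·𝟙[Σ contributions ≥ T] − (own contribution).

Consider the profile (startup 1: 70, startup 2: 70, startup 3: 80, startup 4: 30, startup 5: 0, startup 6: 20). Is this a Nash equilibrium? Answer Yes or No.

Yes

Total = 270 ≥ 270: provided.
Startup 1 (pledges 70, payoff 82): dropping to 0 → total 200, payoff 0. No gain.
Startup 2 (pledges 70, payoff 82): dropping to 0 → total 200, payoff 0. No gain.
Startup 3 (pledges 80, payoff 72): dropping to 0 → total 190, payoff 0. No gain.
Startup 4 (pledges 30, payoff 122): dropping to 0 → total 240, payoff 0. No gain.
Startup 5 (pledges 0, payoff 152): pledging 50 → total 320, payoff 102. No gain.
Startup 6 (pledges 20, payoff 132): dropping to 0 → total 250, payoff 0. No gain.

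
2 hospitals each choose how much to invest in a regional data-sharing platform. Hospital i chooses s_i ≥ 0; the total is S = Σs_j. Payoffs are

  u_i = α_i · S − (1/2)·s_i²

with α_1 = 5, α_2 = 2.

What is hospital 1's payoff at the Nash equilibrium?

22.5

Hospital i's FOC: ∂u_i/∂s_i = α_i − s_i = 0, so s_i* = α_i.
NE contributions = (5, 2); S = 7.
u_1 = α_1·S − ½·(s_1)² = 5·7 − ½·5² = 22.5.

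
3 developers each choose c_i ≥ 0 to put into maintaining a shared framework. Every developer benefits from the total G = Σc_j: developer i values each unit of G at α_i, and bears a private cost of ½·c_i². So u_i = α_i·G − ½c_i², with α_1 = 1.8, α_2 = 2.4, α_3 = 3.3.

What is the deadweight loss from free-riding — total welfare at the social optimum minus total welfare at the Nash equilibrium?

38.07

Developer i's FOC: ∂u_i/∂c_i = α_i − c_i = 0, so c_i* = α_i.
NE contributions = (1.8, 2.4, 3.3); G = 7.5.
W^NE = (Σα)·G − ½Σα_i² = 7.5² − ½·19.89 = 46.305.
Planner sets c_i = Σα_j = 7.5 for every i, so G^SO = 3·7.5 = 22.5.
W^SO = (Σα)·G^SO − ½·3·(Σα)² = (3/2)·7.5² = 84.375.
Deadweight loss = W^SO − W^NE = 38.07.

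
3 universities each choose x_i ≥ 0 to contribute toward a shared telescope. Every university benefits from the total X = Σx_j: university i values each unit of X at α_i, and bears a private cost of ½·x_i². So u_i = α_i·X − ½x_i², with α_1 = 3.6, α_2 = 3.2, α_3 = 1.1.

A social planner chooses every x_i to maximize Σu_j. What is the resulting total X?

23.7

Planner FOC: ∂(Σu_j)/∂x_i = (Σα_j) − x_i = 0, so x_i^SO = Σα_j = 7.9 for every i; X^SO = 23.7.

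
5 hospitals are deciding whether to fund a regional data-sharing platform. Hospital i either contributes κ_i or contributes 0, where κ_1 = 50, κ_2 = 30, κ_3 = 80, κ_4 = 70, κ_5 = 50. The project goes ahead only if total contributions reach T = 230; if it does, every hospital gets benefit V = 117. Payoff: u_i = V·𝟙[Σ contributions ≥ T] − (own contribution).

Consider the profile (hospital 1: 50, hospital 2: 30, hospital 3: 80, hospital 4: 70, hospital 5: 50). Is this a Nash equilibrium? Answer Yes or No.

No

Total = 280 ≥ 230: provided.
Hospital 1 (pledges 50, payoff 67): dropping to 0 → total 230, payoff 117. Profitable deviation.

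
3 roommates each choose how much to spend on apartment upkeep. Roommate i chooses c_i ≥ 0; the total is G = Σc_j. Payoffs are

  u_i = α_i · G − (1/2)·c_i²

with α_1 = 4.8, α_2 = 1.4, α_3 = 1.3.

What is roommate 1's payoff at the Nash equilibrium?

Roommate i's FOC: ∂u_i/∂c_i = α_i − c_i = 0, so c_i* = α_i.
NE contributions = (4.8, 1.4, 1.3); G = 7.5.
u_1 = α_1·G − ½·(c_1)² = 4.8·7.5 − ½·4.8² = 24.48.

24.48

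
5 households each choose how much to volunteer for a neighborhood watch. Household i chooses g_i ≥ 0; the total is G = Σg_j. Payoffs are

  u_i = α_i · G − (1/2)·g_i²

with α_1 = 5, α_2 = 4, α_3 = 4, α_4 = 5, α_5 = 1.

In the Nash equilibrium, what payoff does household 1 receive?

Household i's FOC: ∂u_i/∂g_i = α_i − g_i = 0, so g_i* = α_i.
NE contributions = (5, 4, 4, 5, 1); G = 19.
u_1 = α_1·G − ½·(g_1)² = 5·19 − ½·5² = 82.5.

82.5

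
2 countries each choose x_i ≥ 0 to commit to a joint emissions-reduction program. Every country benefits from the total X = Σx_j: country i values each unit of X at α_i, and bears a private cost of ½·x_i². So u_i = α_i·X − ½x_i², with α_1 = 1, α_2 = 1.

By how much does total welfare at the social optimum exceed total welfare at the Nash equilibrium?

Country i's FOC: ∂u_i/∂x_i = α_i − x_i = 0, so x_i* = α_i.
NE contributions = (1, 1); X = 2.
W^NE = (Σα)·X − ½Σα_i² = 2² − ½·2 = 3.
Planner sets x_i = Σα_j = 2 for every i, so X^SO = 2·2 = 4.
W^SO = (Σα)·X^SO − ½·2·(Σα)² = (2/2)·2² = 4.
Deadweight loss = W^SO − W^NE = 1.

1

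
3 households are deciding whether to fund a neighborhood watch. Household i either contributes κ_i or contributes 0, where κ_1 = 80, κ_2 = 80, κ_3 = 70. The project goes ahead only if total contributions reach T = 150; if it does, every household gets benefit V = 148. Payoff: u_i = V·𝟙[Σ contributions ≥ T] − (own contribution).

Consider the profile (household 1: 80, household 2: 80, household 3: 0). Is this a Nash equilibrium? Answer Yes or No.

Total = 160 ≥ 150: provided.
Household 1 (pledges 80, payoff 68): dropping to 0 → total 80, payoff 0. No gain.
Household 2 (pledges 80, payoff 68): dropping to 0 → total 80, payoff 0. No gain.
Household 3 (pledges 0, payoff 148): pledging 70 → total 230, payoff 78. No gain.

Yes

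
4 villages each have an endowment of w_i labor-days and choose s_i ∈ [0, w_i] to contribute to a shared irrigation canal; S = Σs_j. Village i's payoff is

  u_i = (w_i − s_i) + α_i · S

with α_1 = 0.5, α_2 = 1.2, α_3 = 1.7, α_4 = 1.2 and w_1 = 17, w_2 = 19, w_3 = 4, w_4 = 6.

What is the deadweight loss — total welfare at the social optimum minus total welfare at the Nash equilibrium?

61.2

∂u_i/∂s_i = α_i − 1, so village i contributes w_i if α_i > 1, else 0.
α_i > 1 for i ∈ {2, 3, 4}; NE contributions (0, 19, 4, 6), S = 29.
W^NE = Σw_i − S^NE + (Σα_i)·S^NE = 46 + 3.6·29 = 150.4.
Planner: ∂(Σu_j)/∂s_i = Σα_j − 1 = 3.6 > 0, so everyone contributes w_i; S^SO = 46, W^SO = 46 + 3.6·46 = 211.6.
Deadweight loss = 61.2.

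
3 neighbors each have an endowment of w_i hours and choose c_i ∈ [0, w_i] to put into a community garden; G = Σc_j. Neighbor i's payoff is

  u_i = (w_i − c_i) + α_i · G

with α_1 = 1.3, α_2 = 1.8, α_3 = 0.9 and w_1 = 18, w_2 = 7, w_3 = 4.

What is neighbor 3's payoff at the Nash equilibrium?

26.5

∂u_i/∂c_i = α_i − 1, so neighbor i contributes w_i if α_i > 1, else 0.
α_i > 1 for i ∈ {1, 2}; NE contributions (18, 7, 0), G = 25.
u_3 = (4 − 0) + 0.9·25 = 26.5.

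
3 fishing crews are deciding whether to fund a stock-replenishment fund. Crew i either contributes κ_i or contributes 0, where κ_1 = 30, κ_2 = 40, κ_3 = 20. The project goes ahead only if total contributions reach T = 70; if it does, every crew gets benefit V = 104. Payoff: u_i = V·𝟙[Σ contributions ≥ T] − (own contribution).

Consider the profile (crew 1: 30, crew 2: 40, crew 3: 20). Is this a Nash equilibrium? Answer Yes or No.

No

Total = 90 ≥ 70: provided.
Crew 1 (pledges 30, payoff 74): dropping to 0 → total 60, payoff 0. No gain.
Crew 2 (pledges 40, payoff 64): dropping to 0 → total 50, payoff 0. No gain.
Crew 3 (pledges 20, payoff 84): dropping to 0 → total 70, payoff 104. Profitable deviation.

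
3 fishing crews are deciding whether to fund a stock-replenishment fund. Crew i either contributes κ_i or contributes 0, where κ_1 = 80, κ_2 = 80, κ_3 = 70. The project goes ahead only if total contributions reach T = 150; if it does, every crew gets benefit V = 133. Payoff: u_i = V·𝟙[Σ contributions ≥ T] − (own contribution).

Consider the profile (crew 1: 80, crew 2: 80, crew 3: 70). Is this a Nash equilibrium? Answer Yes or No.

No

Total = 230 ≥ 150: provided.
Crew 1 (pledges 80, payoff 53): dropping to 0 → total 150, payoff 133. Profitable deviation.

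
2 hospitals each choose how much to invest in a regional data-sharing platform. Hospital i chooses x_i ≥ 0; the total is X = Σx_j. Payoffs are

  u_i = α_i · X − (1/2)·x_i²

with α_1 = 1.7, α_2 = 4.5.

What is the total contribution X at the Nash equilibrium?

6.2

Hospital i's FOC: ∂u_i/∂x_i = α_i − x_i = 0, so x_i* = α_i.
NE contributions = (1.7, 4.5); X = 6.2.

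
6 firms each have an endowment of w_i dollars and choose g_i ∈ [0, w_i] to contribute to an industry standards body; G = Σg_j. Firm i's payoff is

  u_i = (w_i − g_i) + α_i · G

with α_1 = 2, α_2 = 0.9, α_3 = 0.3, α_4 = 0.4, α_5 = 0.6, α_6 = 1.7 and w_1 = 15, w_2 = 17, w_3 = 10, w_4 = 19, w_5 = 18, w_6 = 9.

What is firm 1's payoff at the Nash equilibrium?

∂u_i/∂g_i = α_i − 1, so firm i contributes w_i if α_i > 1, else 0.
α_i > 1 for i ∈ {1, 6}; NE contributions (15, 0, 0, 0, 0, 9), G = 24.
u_1 = (15 − 15) + 2·24 = 48.

48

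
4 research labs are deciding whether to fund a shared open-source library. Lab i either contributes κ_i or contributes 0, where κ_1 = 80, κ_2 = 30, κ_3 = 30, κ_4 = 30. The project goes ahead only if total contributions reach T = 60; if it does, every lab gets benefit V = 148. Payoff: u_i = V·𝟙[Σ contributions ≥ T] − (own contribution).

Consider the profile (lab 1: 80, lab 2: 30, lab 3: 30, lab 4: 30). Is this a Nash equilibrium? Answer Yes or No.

Total = 170 ≥ 60: provided.
Lab 1 (pledges 80, payoff 68): dropping to 0 → total 90, payoff 148. Profitable deviation.

No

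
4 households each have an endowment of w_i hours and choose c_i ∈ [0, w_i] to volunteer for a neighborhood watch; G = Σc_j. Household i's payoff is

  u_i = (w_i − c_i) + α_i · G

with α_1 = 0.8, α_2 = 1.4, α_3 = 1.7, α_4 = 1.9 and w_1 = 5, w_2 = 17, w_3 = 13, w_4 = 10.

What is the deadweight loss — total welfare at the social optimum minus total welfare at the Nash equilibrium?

∂u_i/∂c_i = α_i − 1, so household i contributes w_i if α_i > 1, else 0.
α_i > 1 for i ∈ {2, 3, 4}; NE contributions (0, 17, 13, 10), G = 40.
W^NE = Σw_i − G^NE + (Σα_i)·G^NE = 45 + 4.8·40 = 237.
Planner: ∂(Σu_j)/∂c_i = Σα_j − 1 = 4.8 > 0, so everyone contributes w_i; G^SO = 45, W^SO = 45 + 4.8·45 = 261.
Deadweight loss = 24.

24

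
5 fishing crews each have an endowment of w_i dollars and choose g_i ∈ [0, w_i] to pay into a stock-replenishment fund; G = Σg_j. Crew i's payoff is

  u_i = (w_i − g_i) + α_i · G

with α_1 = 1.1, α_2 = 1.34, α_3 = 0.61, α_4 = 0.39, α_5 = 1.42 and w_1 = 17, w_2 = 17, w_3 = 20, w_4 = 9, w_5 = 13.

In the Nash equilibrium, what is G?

47

∂u_i/∂g_i = α_i − 1, so crew i contributes w_i if α_i > 1, else 0.
α_i > 1 for i ∈ {1, 2, 5}; NE contributions (17, 17, 0, 0, 13), G = 47.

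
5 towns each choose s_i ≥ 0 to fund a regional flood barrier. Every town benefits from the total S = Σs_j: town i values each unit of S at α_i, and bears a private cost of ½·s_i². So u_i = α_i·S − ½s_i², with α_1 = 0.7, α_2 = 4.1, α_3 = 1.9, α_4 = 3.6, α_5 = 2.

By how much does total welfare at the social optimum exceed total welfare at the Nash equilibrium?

245.87

Town i's FOC: ∂u_i/∂s_i = α_i − s_i = 0, so s_i* = α_i.
NE contributions = (0.7, 4.1, 1.9, 3.6, 2); S = 12.3.
W^NE = (Σα)·S − ½Σα_i² = 12.3² − ½·37.87 = 132.355.
Planner sets s_i = Σα_j = 12.3 for every i, so S^SO = 5·12.3 = 61.5.
W^SO = (Σα)·S^SO − ½·5·(Σα)² = (5/2)·12.3² = 378.225.
Deadweight loss = W^SO − W^NE = 245.87.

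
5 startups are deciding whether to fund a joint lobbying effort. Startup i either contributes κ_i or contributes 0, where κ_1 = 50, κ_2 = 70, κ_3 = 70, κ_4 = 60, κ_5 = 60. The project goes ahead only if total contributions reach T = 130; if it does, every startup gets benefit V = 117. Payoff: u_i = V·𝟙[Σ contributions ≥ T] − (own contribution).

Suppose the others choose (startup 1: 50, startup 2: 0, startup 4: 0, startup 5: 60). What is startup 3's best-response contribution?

Others' total = 110. Contributing 70 brings total to 180 ≥ 130: gain V − κ_3 = 47.
Best response: 70.

70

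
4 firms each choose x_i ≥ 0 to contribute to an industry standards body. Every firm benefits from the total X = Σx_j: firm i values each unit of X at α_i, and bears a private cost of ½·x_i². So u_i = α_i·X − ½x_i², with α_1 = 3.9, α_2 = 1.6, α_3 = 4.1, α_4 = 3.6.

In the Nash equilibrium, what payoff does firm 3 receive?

45.715

Firm i's FOC: ∂u_i/∂x_i = α_i − x_i = 0, so x_i* = α_i.
NE contributions = (3.9, 1.6, 4.1, 3.6); X = 13.2.
u_3 = α_3·X − ½·(x_3)² = 4.1·13.2 − ½·4.1² = 45.715.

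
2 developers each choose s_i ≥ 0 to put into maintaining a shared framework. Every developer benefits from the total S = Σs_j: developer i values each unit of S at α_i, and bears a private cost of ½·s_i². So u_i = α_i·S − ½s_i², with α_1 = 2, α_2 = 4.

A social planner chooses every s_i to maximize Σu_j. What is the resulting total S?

Planner FOC: ∂(Σu_j)/∂s_i = (Σα_j) − s_i = 0, so s_i^SO = Σα_j = 6 for every i; S^SO = 12.

12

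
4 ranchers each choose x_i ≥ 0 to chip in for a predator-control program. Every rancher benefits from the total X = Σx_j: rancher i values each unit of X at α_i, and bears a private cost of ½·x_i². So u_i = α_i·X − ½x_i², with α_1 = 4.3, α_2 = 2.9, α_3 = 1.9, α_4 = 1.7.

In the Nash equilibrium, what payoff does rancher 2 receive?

27.115

Rancher i's FOC: ∂u_i/∂x_i = α_i − x_i = 0, so x_i* = α_i.
NE contributions = (4.3, 2.9, 1.9, 1.7); X = 10.8.
u_2 = α_2·X − ½·(x_2)² = 2.9·10.8 − ½·2.9² = 27.115.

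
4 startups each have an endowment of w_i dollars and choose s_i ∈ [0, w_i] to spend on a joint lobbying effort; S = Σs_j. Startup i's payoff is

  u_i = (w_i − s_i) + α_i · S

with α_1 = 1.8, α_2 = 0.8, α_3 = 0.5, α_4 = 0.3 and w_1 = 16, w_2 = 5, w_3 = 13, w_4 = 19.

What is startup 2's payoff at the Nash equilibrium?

17.8

∂u_i/∂s_i = α_i − 1, so startup i contributes w_i if α_i > 1, else 0.
α_i > 1 for i ∈ {1}; NE contributions (16, 0, 0, 0), S = 16.
u_2 = (5 − 0) + 0.8·16 = 17.8.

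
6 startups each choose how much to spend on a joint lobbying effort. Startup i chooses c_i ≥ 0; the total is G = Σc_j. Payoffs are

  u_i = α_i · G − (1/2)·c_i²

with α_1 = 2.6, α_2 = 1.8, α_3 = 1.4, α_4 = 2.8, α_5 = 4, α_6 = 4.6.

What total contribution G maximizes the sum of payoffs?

103.2

Planner FOC: ∂(Σu_j)/∂c_i = (Σα_j) − c_i = 0, so c_i^SO = Σα_j = 17.2 for every i; G^SO = 103.2.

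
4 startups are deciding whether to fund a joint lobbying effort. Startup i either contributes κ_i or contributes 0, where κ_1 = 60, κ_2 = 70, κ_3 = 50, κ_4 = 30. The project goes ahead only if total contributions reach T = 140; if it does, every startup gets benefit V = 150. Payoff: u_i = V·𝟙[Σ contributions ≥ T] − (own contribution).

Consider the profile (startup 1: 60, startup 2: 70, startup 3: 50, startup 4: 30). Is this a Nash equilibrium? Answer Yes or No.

Total = 210 ≥ 140: provided.
Startup 1 (pledges 60, payoff 90): dropping to 0 → total 150, payoff 150. Profitable deviation.

No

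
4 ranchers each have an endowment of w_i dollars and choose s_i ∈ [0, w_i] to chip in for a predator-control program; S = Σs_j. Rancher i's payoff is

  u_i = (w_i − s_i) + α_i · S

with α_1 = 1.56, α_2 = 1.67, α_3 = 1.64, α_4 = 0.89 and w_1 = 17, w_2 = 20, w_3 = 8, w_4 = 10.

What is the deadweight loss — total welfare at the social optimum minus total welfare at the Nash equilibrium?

47.6

∂u_i/∂s_i = α_i − 1, so rancher i contributes w_i if α_i > 1, else 0.
α_i > 1 for i ∈ {1, 2, 3}; NE contributions (17, 20, 8, 0), S = 45.
W^NE = Σw_i − S^NE + (Σα_i)·S^NE = 55 + 4.76·45 = 269.2.
Planner: ∂(Σu_j)/∂s_i = Σα_j − 1 = 4.76 > 0, so everyone contributes w_i; S^SO = 55, W^SO = 55 + 4.76·55 = 316.8.
Deadweight loss = 47.6.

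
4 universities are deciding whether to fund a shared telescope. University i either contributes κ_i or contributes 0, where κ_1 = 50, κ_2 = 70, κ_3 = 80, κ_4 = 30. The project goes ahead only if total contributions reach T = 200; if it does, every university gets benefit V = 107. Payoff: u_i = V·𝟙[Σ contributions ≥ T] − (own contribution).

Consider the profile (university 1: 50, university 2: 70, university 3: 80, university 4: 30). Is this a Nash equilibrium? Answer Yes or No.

No

Total = 230 ≥ 200: provided.
University 1 (pledges 50, payoff 57): dropping to 0 → total 180, payoff 0. No gain.
University 2 (pledges 70, payoff 37): dropping to 0 → total 160, payoff 0. No gain.
University 3 (pledges 80, payoff 27): dropping to 0 → total 150, payoff 0. No gain.
University 4 (pledges 30, payoff 77): dropping to 0 → total 200, payoff 107. Profitable deviation.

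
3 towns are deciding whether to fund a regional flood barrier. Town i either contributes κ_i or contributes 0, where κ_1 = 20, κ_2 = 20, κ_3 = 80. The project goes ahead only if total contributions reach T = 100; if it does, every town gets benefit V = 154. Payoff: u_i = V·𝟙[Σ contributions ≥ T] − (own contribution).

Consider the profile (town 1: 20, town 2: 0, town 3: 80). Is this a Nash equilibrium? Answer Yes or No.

Total = 100 ≥ 100: provided.
Town 1 (pledges 20, payoff 134): dropping to 0 → total 80, payoff 0. No gain.
Town 2 (pledges 0, payoff 154): pledging 20 → total 120, payoff 134. No gain.
Town 3 (pledges 80, payoff 74): dropping to 0 → total 20, payoff 0. No gain.

Yes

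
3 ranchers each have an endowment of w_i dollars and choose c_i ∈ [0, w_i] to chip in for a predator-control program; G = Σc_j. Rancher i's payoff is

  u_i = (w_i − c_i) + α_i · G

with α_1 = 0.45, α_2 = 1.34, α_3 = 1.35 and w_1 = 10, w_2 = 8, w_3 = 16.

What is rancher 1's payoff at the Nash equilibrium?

∂u_i/∂c_i = α_i − 1, so rancher i contributes w_i if α_i > 1, else 0.
α_i > 1 for i ∈ {2, 3}; NE contributions (0, 8, 16), G = 24.
u_1 = (10 − 0) + 0.45·24 = 20.8.

20.8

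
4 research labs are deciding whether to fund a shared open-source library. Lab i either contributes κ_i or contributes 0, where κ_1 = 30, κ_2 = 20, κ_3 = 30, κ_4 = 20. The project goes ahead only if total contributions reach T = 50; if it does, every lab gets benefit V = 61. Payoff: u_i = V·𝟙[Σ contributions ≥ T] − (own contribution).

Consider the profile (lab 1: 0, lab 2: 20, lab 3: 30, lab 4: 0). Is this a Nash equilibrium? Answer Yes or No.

Yes

Total = 50 ≥ 50: provided.
Lab 1 (pledges 0, payoff 61): pledging 30 → total 80, payoff 31. No gain.
Lab 2 (pledges 20, payoff 41): dropping to 0 → total 30, payoff 0. No gain.
Lab 3 (pledges 30, payoff 31): dropping to 0 → total 20, payoff 0. No gain.
Lab 4 (pledges 0, payoff 61): pledging 20 → total 70, payoff 41. No gain.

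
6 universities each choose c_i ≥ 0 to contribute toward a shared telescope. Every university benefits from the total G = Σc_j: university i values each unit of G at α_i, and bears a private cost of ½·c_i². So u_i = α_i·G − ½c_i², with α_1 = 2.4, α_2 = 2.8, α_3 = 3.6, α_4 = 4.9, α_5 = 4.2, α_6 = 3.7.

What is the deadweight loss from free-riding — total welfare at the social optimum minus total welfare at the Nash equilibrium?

974.07

University i's FOC: ∂u_i/∂c_i = α_i − c_i = 0, so c_i* = α_i.
NE contributions = (2.4, 2.8, 3.6, 4.9, 4.2, 3.7); G = 21.6.
W^NE = (Σα)·G − ½Σα_i² = 21.6² − ½·81.9 = 425.61.
Planner sets c_i = Σα_j = 21.6 for every i, so G^SO = 6·21.6 = 129.6.
W^SO = (Σα)·G^SO − ½·6·(Σα)² = (6/2)·21.6² = 1399.68.
Deadweight loss = W^SO − W^NE = 974.07.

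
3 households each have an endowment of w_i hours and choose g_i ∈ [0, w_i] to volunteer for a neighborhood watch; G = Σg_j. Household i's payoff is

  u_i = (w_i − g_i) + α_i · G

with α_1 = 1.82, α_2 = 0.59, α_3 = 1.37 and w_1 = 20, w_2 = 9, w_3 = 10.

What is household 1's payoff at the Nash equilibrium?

54.6

∂u_i/∂g_i = α_i − 1, so household i contributes w_i if α_i > 1, else 0.
α_i > 1 for i ∈ {1, 3}; NE contributions (20, 0, 10), G = 30.
u_1 = (20 − 20) + 1.82·30 = 54.6.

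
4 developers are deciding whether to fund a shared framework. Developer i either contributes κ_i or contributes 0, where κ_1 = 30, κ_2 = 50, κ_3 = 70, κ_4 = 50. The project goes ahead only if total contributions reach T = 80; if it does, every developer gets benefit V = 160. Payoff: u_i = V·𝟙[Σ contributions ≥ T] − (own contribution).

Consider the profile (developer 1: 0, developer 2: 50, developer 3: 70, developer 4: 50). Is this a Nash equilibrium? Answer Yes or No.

No

Total = 170 ≥ 80: provided.
Developer 1 (pledges 0, payoff 160): pledging 30 → total 200, payoff 130. No gain.
Developer 2 (pledges 50, payoff 110): dropping to 0 → total 120, payoff 160. Profitable deviation.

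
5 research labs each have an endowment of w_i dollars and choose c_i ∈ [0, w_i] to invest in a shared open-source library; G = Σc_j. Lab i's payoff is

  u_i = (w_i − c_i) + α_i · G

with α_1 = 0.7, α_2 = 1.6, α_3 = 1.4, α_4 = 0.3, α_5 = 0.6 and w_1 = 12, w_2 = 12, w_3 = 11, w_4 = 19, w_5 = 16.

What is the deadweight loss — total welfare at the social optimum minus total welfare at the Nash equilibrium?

169.2

∂u_i/∂c_i = α_i − 1, so lab i contributes w_i if α_i > 1, else 0.
α_i > 1 for i ∈ {2, 3}; NE contributions (0, 12, 11, 0, 0), G = 23.
W^NE = Σw_i − G^NE + (Σα_i)·G^NE = 70 + 3.6·23 = 152.8.
Planner: ∂(Σu_j)/∂c_i = Σα_j − 1 = 3.6 > 0, so everyone contributes w_i; G^SO = 70, W^SO = 70 + 3.6·70 = 322.
Deadweight loss = 169.2.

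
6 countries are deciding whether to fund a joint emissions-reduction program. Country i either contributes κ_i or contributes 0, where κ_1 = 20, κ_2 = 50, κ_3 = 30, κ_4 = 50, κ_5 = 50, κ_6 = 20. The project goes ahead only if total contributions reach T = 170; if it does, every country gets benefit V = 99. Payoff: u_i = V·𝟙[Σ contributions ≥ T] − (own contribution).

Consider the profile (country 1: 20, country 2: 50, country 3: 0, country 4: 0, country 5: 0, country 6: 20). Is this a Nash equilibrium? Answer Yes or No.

Total = 90 < 170: not provided.
Country 1 (pledges 20, payoff -20): dropping to 0 → total 70, payoff 0. Profitable deviation.

No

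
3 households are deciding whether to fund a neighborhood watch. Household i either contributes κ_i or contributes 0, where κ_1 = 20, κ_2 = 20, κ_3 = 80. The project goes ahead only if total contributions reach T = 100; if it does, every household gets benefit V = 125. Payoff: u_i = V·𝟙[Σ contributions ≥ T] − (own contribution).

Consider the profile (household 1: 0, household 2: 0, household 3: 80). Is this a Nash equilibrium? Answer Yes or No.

Total = 80 < 100: not provided.
Household 1 (pledges 0, payoff 0): pledging 20 → total 100, payoff 105. Profitable deviation.

No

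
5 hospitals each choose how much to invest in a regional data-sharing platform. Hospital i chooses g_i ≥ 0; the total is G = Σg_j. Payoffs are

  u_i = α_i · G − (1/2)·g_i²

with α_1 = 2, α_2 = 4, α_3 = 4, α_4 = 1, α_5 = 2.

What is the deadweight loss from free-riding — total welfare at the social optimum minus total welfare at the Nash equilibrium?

Hospital i's FOC: ∂u_i/∂g_i = α_i − g_i = 0, so g_i* = α_i.
NE contributions = (2, 4, 4, 1, 2); G = 13.
W^NE = (Σα)·G − ½Σα_i² = 13² − ½·41 = 148.5.
Planner sets g_i = Σα_j = 13 for every i, so G^SO = 5·13 = 65.
W^SO = (Σα)·G^SO − ½·5·(Σα)² = (5/2)·13² = 422.5.
Deadweight loss = W^SO − W^NE = 274.

274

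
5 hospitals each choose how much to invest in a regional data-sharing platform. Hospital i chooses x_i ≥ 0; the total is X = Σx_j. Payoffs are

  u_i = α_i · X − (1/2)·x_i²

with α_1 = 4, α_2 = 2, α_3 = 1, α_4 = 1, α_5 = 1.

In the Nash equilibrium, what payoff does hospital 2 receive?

16

Hospital i's FOC: ∂u_i/∂x_i = α_i − x_i = 0, so x_i* = α_i.
NE contributions = (4, 2, 1, 1, 1); X = 9.
u_2 = α_2·X − ½·(x_2)² = 2·9 − ½·2² = 16.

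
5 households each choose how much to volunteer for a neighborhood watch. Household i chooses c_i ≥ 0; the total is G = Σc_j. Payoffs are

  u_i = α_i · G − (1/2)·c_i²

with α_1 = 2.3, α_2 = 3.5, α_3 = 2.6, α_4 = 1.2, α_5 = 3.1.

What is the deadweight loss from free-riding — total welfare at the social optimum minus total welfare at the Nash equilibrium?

Household i's FOC: ∂u_i/∂c_i = α_i − c_i = 0, so c_i* = α_i.
NE contributions = (2.3, 3.5, 2.6, 1.2, 3.1); G = 12.7.
W^NE = (Σα)·G − ½Σα_i² = 12.7² − ½·35.35 = 143.615.
Planner sets c_i = Σα_j = 12.7 for every i, so G^SO = 5·12.7 = 63.5.
W^SO = (Σα)·G^SO − ½·5·(Σα)² = (5/2)·12.7² = 403.225.
Deadweight loss = W^SO − W^NE = 259.61.

259.61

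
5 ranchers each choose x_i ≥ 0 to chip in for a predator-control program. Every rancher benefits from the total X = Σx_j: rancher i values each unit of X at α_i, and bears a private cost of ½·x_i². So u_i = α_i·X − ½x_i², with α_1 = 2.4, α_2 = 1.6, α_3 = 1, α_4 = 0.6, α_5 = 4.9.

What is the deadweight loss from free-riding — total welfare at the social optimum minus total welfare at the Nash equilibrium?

182.22

Rancher i's FOC: ∂u_i/∂x_i = α_i − x_i = 0, so x_i* = α_i.
NE contributions = (2.4, 1.6, 1, 0.6, 4.9); X = 10.5.
W^NE = (Σα)·X − ½Σα_i² = 10.5² − ½·33.69 = 93.405.
Planner sets x_i = Σα_j = 10.5 for every i, so X^SO = 5·10.5 = 52.5.
W^SO = (Σα)·X^SO − ½·5·(Σα)² = (5/2)·10.5² = 275.625.
Deadweight loss = W^SO − W^NE = 182.22.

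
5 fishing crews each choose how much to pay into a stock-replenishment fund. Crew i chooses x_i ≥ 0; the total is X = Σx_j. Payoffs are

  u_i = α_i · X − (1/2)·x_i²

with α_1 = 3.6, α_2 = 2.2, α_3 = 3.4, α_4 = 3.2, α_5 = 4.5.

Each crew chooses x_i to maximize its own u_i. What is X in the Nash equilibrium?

16.9

Crew i's FOC: ∂u_i/∂x_i = α_i − x_i = 0, so x_i* = α_i.
NE contributions = (3.6, 2.2, 3.4, 3.2, 4.5); X = 16.9.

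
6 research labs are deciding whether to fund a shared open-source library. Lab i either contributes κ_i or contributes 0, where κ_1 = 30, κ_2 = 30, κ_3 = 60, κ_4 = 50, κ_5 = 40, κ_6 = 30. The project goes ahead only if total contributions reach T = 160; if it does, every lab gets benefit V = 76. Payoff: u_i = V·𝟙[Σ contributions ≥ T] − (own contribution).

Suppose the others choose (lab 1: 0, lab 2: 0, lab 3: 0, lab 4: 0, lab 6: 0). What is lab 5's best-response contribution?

Others' total = 0. Even contributing 40 gives 40 < 160: no benefit either way.
Best response: 0.

0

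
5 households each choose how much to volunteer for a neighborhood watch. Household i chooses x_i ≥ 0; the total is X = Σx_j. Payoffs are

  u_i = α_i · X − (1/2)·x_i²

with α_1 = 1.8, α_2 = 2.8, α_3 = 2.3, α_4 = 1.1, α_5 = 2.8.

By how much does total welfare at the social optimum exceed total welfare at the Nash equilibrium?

187.67

Household i's FOC: ∂u_i/∂x_i = α_i − x_i = 0, so x_i* = α_i.
NE contributions = (1.8, 2.8, 2.3, 1.1, 2.8); X = 10.8.
W^NE = (Σα)·X − ½Σα_i² = 10.8² − ½·25.42 = 103.93.
Planner sets x_i = Σα_j = 10.8 for every i, so X^SO = 5·10.8 = 54.
W^SO = (Σα)·X^SO − ½·5·(Σα)² = (5/2)·10.8² = 291.6.
Deadweight loss = W^SO − W^NE = 187.67.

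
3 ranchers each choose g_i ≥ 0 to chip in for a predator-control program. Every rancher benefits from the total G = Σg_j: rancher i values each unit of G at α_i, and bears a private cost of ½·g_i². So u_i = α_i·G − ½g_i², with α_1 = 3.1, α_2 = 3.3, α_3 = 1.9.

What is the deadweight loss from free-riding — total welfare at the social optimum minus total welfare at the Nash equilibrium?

Rancher i's FOC: ∂u_i/∂g_i = α_i − g_i = 0, so g_i* = α_i.
NE contributions = (3.1, 3.3, 1.9); G = 8.3.
W^NE = (Σα)·G − ½Σα_i² = 8.3² − ½·24.11 = 56.835.
Planner sets g_i = Σα_j = 8.3 for every i, so G^SO = 3·8.3 = 24.9.
W^SO = (Σα)·G^SO − ½·3·(Σα)² = (3/2)·8.3² = 103.335.
Deadweight loss = W^SO − W^NE = 46.5.

46.5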